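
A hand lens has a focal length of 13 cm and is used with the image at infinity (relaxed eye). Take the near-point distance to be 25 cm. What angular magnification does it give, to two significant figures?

M = D/f = 25/13 = 1.923.

1.9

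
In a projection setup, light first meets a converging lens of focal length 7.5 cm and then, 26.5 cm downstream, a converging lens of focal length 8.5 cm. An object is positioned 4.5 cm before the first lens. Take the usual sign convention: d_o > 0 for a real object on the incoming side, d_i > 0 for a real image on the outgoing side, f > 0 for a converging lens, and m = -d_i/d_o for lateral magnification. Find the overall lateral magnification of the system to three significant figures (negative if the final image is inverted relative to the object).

Lens 1: 1/d_i1 = 1/f_1 - 1/d_o1 = 1/7.5 - 1/4.5 = -0.08889 cm^-1, so d_i1 = -11.250 cm.
m_1 = -(-11.250)/4.5 = 2.5000.
The intermediate image is virtual, 11.250 cm to the left of lens 1, so d_o2 = L - d_i1 = 26.5 - (-11.250) = 37.750 cm.
Lens 2: 1/d_i2 = 1/f_2 - 1/d_o2 = 1/8.5 - 1/(37.750) = 0.09116 cm^-1, so d_i2 = 10.970 cm.
m_2 = -(10.970)/(37.750) = -0.2906.
The system's lateral magnification is m_1 m_2 = (2.5000)(-0.2906) = -0.7265.

-0.726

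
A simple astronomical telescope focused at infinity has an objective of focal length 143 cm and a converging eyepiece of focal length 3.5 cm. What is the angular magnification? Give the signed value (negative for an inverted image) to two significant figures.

-41

M = -f_obj/f_eye = -143/(3.5) = -40.857.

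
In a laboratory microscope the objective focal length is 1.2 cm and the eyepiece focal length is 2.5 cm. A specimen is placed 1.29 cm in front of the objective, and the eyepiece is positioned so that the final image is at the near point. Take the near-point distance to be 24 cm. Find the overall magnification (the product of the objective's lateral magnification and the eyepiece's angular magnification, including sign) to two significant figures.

Objective: 1/d_i = 1/f_obj - 1/d_o = 1/1.2 - 1/1.29 = 0.05814 cm^-1, so d_i = 17.200 cm.
m_obj = -d_i/d_o = -17.200/1.29 = -13.333.
Eyepiece angular magnification (image at near point): M_eye = 1 + D/f_e = 1 + 24/2.5 = 10.600.
Overall M = m_obj x M_eye = (-13.333)(10.600) = -141.33.

-140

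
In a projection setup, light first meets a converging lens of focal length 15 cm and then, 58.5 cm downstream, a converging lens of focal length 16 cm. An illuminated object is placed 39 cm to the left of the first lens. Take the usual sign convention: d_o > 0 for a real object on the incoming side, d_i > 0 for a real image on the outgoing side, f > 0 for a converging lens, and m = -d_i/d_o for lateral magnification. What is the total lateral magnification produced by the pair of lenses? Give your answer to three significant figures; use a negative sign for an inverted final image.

0.552

Lens 1: 1/d_i1 = 1/f_1 - 1/d_o1 = 1/15 - 1/39 = 0.04103 cm^-1, so d_i1 = 24.375 cm.
m_1 = -(24.375)/39 = -0.6250.
That image sits 34.125 cm in front of the second lens, so d_o2 = 34.125 cm.
Lens 2: 1/d_i2 = 1/f_2 - 1/d_o2 = 1/16 - 1/(34.125) = 0.03320 cm^-1, so d_i2 = 30.124 cm.
m_2 = -(30.124)/(34.125) = -0.8828.
Overall magnification: m = m_1 m_2 = 0.5517.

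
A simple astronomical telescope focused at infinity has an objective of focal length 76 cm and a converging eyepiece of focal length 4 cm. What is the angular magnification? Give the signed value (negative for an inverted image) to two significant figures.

-19

M = -f_obj/f_eye = -76/(4) = -19.000.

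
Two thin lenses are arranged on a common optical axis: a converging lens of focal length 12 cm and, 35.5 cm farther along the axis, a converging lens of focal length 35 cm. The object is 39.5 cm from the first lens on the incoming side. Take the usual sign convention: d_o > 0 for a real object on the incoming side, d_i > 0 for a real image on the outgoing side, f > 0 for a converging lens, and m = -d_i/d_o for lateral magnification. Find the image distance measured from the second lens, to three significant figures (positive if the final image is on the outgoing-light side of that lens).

Lens 1: 1/d_i1 = 1/f_1 - 1/d_o1 = 1/12 - 1/39.5 = 0.05802 cm^-1, so d_i1 = 17.236 cm.
That image sits 18.264 cm in front of the second lens, so d_o2 = 18.264 cm.
Lens 2: 1/d_i2 = 1/f_2 - 1/d_o2 = 1/35 - 1/(18.264) = -0.02618 cm^-1, so d_i2 = -38.194 cm.

-38.2 cm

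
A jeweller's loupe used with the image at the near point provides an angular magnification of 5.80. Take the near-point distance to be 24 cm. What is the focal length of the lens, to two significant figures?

For the image at the near point, M = 1 + D/f.
f = D/(M - 1) = 24/(5.8 - 1) = 5.000 cm.

5.0 cm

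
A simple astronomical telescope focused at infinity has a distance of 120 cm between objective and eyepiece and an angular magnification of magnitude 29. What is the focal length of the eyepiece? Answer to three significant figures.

In normal adjustment the tube length equals f_obj + f_eye and |M| = f_obj/f_eye.
So f_obj = 29 f_eye and 29 f_eye + f_eye = 120 cm, giving f_eye = 120/30 = 4.000 cm and f_obj = 116.000 cm.

4.00 cm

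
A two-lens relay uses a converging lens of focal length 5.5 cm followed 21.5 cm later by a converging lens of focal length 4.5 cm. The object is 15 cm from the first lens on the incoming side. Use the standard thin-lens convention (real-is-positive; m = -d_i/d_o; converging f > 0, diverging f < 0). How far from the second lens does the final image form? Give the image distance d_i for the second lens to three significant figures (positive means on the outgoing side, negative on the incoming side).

6.94 cm

First lens: d_i1 = 1/(1/5.5 - 1/15) = 8.684 cm.
Object distance for lens 2: d_o2 = 21.5 - 8.684 = 12.816 cm.
Second lens: d_i2 = 1/(1/4.5 - 1/(12.816)) = 6.935 cm.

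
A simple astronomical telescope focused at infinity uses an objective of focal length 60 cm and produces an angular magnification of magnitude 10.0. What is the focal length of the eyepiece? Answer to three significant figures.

6.00 cm

|M| = f_obj/f_eye, so f_eye = f_obj/|M| = 60/10.0 = 6.000 cm.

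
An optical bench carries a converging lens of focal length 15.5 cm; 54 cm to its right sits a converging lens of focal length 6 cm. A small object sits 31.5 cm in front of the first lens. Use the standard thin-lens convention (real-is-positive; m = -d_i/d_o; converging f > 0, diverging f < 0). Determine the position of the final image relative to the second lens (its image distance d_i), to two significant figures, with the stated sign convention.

8.1 cm

Applying the thin-lens equation to the first lens, 1/15.5 = 1/31.5 + 1/d_i1, which gives d_i1 = 30.516 cm.
Object distance for lens 2: d_o2 = 54 - 30.516 = 23.484 cm.
Applying the thin-lens equation again with f_2 = 6 cm and d_o2 = 23.484 cm gives d_i2 = 8.059 cm.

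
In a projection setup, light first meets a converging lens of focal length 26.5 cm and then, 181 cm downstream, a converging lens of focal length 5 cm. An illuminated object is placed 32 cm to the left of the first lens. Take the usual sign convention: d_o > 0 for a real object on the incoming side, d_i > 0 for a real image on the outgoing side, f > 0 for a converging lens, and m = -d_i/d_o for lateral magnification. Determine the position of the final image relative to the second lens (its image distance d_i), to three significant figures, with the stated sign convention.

6.15 cm

Lens 1: 1/d_i1 = 1/f_1 - 1/d_o1 = 1/26.5 - 1/32 = 0.00649 cm^-1, so d_i1 = 154.182 cm.
Object distance for lens 2: d_o2 = 181 - 154.182 = 26.818 cm.
Lens 2: 1/d_i2 = 1/f_2 - 1/d_o2 = 1/5 - 1/(26.818) = 0.16271 cm^-1, so d_i2 = 6.146 cm.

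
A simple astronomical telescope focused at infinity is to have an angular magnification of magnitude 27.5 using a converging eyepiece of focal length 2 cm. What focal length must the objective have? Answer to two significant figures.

55 cm

|M| = f_obj/|f_eye|, so f_obj = |M| x |f_eye| = 27.5 x 2 = 55.000 cm.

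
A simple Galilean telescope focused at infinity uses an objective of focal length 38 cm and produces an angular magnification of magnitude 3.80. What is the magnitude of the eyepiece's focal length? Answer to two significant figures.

10 cm

|M| = f_obj/|f_eye|, so |f_eye| = f_obj/|M| = 38/3.8 = 10.000 cm.
(The eyepiece is diverging, so its signed focal length is -10.000 cm.)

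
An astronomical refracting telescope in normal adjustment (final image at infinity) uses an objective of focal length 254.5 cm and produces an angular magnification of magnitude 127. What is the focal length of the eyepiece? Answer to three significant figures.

|M| = f_obj/f_eye, so f_eye = f_obj/|M| = 254.5/127.0 = 2.004 cm.

2.00 cm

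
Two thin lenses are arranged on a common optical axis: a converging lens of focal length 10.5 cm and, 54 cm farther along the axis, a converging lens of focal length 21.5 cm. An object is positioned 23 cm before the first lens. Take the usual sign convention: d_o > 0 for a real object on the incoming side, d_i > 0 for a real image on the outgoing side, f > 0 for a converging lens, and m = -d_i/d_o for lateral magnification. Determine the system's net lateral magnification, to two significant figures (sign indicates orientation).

Lens 1: 1/d_i1 = 1/f_1 - 1/d_o1 = 1/10.5 - 1/23 = 0.05176 cm^-1, so d_i1 = 19.320 cm.
m_1 = -(19.320)/23 = -0.8400.
Object distance for lens 2: d_o2 = 54 - 19.320 = 34.680 cm.
Lens 2: 1/d_i2 = 1/f_2 - 1/d_o2 = 1/21.5 - 1/(34.680) = 0.01768 cm^-1, so d_i2 = 56.572 cm.
m_2 = -(56.572)/(34.680) = -1.6313.
The system's lateral magnification is m_1 m_2 = (-0.8400)(-1.6313) = 1.3703.

1.4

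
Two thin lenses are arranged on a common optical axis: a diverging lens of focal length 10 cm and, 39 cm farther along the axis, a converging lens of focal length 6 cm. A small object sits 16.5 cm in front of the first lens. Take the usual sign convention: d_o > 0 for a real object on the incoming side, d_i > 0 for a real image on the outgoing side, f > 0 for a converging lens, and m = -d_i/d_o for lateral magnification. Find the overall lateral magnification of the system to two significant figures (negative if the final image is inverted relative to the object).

Lens 1: 1/d_i1 = 1/f_1 - 1/d_o1 = 1/(-10) - 1/16.5 = -0.16061 cm^-1, so d_i1 = -6.226 cm.
m_1 = -(-6.226)/16.5 = 0.3774.
The intermediate image is virtual, 6.226 cm to the left of lens 1, so d_o2 = L - d_i1 = 39 - (-6.226) = 45.226 cm.
Lens 2: 1/d_i2 = 1/f_2 - 1/d_o2 = 1/6 - 1/(45.226) = 0.14456 cm^-1, so d_i2 = 6.918 cm.
m_2 = -(6.918)/(45.226) = -0.1530.
The system's lateral magnification is m_1 m_2 = (0.3774)(-0.1530) = -0.0577.

-0.058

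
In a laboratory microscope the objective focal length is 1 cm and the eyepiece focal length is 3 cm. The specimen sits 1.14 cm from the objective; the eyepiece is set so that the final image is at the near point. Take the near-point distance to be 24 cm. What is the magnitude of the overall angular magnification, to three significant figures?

64.3

Objective: 1/d_i = 1/f_obj - 1/d_o = 1/1 - 1/1.14 = 0.12281 cm^-1, so d_i = 8.143 cm.
m_obj = -d_i/d_o = -8.143/1.14 = -7.143.
Eyepiece angular magnification (image at near point): M_eye = 1 + D/f_e = 1 + 24/3 = 9.000.
Overall M = m_obj x M_eye = (-7.143)(9.000) = -64.29.
|M| = 64.29.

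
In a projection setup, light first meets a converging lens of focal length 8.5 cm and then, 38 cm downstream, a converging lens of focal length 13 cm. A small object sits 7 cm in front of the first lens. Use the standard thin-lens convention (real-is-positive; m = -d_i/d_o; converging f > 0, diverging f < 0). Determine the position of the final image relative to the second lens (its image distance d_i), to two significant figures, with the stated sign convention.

First lens: d_i1 = 1/(1/8.5 - 1/7) = -39.667 cm.
With d_i1 < 0 the first image is virtual and lies on the object side; the object distance for lens 2 is d_o2 = 38 - (-39.667) = 77.667 cm.
Second lens: d_i2 = 1/(1/13 - 1/(77.667)) = 15.613 cm.

16 cm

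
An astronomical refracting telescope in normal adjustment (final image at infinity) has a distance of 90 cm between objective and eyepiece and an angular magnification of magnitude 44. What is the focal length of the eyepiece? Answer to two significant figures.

In normal adjustment the tube length equals f_obj + f_eye and |M| = f_obj/f_eye.
So f_obj = 44 f_eye and 44 f_eye + f_eye = 90 cm, giving f_eye = 90/45 = 2.000 cm and f_obj = 88.000 cm.

2.0 cm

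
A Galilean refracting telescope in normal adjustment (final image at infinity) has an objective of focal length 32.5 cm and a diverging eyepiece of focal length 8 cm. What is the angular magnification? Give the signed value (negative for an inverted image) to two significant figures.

M = -f_obj/f_eye = -32.5/(-8) = 4.062.

4.1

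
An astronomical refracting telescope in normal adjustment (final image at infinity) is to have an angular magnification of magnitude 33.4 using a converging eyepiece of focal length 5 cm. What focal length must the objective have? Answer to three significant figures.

167 cm

|M| = f_obj/|f_eye|, so f_obj = |M| x |f_eye| = 33.4 x 5 = 167.000 cm.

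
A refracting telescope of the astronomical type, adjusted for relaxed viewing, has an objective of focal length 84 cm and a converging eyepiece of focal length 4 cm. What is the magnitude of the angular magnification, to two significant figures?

|M| = f_obj/|f_eye| = 84/4 = 21.000.

21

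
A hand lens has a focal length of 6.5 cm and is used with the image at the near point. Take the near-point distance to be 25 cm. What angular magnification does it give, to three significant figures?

M = 1 + D/f = 1 + 25/6.5 = 4.846.

4.85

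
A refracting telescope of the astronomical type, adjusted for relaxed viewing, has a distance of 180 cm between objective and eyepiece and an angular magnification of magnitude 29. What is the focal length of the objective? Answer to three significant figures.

In normal adjustment the tube length equals f_obj + f_eye and |M| = f_obj/f_eye.
So f_obj = 29 f_eye and 29 f_eye + f_eye = 180 cm, giving f_eye = 180/30 = 6.000 cm and f_obj = 174.000 cm.

174 cm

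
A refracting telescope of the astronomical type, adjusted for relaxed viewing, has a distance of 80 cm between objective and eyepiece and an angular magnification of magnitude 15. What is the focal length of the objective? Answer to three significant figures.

75.0 cm

In normal adjustment the tube length equals f_obj + f_eye and |M| = f_obj/f_eye.
So f_obj = 15 f_eye and 15 f_eye + f_eye = 80 cm, giving f_eye = 80/16 = 5.000 cm and f_obj = 75.000 cm.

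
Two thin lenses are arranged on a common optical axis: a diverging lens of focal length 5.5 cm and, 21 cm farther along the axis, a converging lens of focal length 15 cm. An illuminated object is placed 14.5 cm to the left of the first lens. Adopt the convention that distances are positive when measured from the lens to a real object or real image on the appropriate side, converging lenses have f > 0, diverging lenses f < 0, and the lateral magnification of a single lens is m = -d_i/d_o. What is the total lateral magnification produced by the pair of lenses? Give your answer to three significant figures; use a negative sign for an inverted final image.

-0.413

Lens 1: 1/d_i1 = 1/f_1 - 1/d_o1 = 1/(-5.5) - 1/14.5 = -0.25078 cm^-1, so d_i1 = -3.988 cm.
m_1 = -(-3.988)/14.5 = 0.2750.
With d_i1 < 0 the first image is virtual and lies on the object side; the object distance for lens 2 is d_o2 = 21 - (-3.988) = 24.988 cm.
Lens 2: 1/d_i2 = 1/f_2 - 1/d_o2 = 1/15 - 1/(24.988) = 0.02665 cm^-1, so d_i2 = 37.528 cm.
m_2 = -(37.528)/(24.988) = -1.5019.
The system's lateral magnification is m_1 m_2 = (0.2750)(-1.5019) = -0.4130.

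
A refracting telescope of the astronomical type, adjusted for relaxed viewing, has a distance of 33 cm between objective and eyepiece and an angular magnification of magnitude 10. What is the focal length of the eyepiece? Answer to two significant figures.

3.0 cm

In normal adjustment the tube length equals f_obj + f_eye and |M| = f_obj/f_eye.
So f_obj = 10 f_eye and 10 f_eye + f_eye = 33 cm, giving f_eye = 33/11 = 3.000 cm and f_obj = 30.000 cm.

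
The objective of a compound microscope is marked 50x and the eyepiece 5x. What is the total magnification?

250

The overall magnification of a compound microscope is the product of the objective and eyepiece magnifications:
M = M_obj x M_eye = 50 x 5 = 250.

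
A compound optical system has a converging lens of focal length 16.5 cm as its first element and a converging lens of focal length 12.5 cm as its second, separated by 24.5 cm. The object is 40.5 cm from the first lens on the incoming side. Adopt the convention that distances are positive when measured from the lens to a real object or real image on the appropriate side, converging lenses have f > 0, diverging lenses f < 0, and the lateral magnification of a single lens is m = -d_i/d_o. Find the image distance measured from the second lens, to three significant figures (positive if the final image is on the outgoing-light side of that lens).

Lens 1: 1/d_i1 = 1/f_1 - 1/d_o1 = 1/16.5 - 1/40.5 = 0.03591 cm^-1, so d_i1 = 27.844 cm.
This image would form 27.844 cm past lens 1, i.e. 3.344 cm beyond lens 2, so it is a virtual object for lens 2: d_o2 = 24.5 - 27.844 = -3.344 cm.
Lens 2: 1/d_i2 = 1/f_2 - 1/d_o2 = 1/12.5 - 1/(-3.344) = 0.37907 cm^-1, so d_i2 = 2.638 cm.

2.64 cm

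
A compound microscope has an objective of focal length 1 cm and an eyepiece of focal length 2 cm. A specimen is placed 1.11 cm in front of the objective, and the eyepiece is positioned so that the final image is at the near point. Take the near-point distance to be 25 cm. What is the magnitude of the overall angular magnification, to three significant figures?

Objective: 1/d_i = 1/f_obj - 1/d_o = 1/1 - 1/1.11 = 0.09910 cm^-1, so d_i = 10.091 cm.
m_obj = -d_i/d_o = -10.091/1.11 = -9.091.
Eyepiece angular magnification (image at near point): M_eye = 1 + D/f_e = 1 + 25/2 = 13.500.
Overall M = m_obj x M_eye = (-9.091)(13.500) = -122.73.
|M| = 122.73.

123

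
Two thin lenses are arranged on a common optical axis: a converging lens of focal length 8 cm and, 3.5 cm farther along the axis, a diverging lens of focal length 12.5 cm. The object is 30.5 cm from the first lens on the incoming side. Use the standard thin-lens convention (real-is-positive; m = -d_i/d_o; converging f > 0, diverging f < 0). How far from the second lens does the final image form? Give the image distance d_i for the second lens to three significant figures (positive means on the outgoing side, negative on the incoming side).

17.8 cm

Applying the thin-lens equation to the first lens, 1/8 = 1/30.5 + 1/d_i1, which gives d_i1 = 10.844 cm.
Since 10.844 cm > 3.5 cm, the first image lies past the second lens and serves as a virtual object: d_o2 = L - d_i1 = -7.344 cm.
Applying the thin-lens equation again with f_2 = -12.5 cm and d_o2 = -7.344 cm gives d_i2 = 17.807 cm.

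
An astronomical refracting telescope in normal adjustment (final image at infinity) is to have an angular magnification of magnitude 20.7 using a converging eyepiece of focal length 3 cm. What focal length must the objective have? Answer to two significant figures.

|M| = f_obj/|f_eye|, so f_obj = |M| x |f_eye| = 20.7 x 3 = 62.100 cm.

62 cm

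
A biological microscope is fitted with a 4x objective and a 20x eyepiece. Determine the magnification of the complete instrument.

The overall magnification of a compound microscope is the product of the objective and eyepiece magnifications:
M = M_obj x M_eye = 4 x 20 = 80.

80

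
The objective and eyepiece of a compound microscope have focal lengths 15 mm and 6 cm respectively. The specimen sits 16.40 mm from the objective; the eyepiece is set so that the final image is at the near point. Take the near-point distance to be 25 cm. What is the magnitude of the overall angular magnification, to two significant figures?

55

Convert to cm: f_obj = 15 mm = 1.5 cm; d_o = 16.40 mm = 1.64 cm.
Objective: 1/d_i = 1/f_obj - 1/d_o = 1/1.5 - 1/1.64 = 0.05691 cm^-1, so d_i = 17.571 cm.
m_obj = -d_i/d_o = -17.571/1.64 = -10.714.
Eyepiece angular magnification (image at near point): M_eye = 1 + D/f_e = 1 + 25/6 = 5.167.
Overall M = m_obj x M_eye = (-10.714)(5.167) = -55.36.
|M| = 55.36.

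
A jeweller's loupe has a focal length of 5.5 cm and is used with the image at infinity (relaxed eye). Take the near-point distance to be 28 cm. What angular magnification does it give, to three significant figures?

M = D/f = 28/5.5 = 5.091.

5.09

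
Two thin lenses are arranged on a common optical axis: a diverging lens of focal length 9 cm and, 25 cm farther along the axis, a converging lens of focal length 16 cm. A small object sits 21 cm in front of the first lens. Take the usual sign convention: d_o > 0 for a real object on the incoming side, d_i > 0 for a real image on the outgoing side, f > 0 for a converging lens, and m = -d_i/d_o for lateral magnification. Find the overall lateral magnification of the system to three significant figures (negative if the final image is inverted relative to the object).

-0.314

First lens: d_i1 = 1/(1/(-9) - 1/21) = -6.300 cm.
m_1 = -(-6.300)/21 = 0.3000.
With d_i1 < 0 the first image is virtual and lies on the object side; the object distance for lens 2 is d_o2 = 25 - (-6.300) = 31.300 cm.
Second lens: d_i2 = 1/(1/16 - 1/(31.300)) = 32.732 cm.
m_2 = -(32.732)/(31.300) = -1.0458.
Total m = m_1 x m_2 = (0.3000)(-1.0458) = -0.3137.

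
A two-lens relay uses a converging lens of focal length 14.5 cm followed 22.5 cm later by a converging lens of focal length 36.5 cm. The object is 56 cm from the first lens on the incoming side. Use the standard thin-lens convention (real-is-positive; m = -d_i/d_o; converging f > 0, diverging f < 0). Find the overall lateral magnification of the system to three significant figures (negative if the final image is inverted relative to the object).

First lens: d_i1 = 1/(1/14.5 - 1/56) = 19.566 cm.
m_1 = -(19.566)/56 = -0.3494.
Object distance for lens 2: d_o2 = 22.5 - 19.566 = 2.934 cm.
Second lens: d_i2 = 1/(1/36.5 - 1/(2.934)) = -3.190 cm.
m_2 = -(-3.190)/(2.934) = 1.0874.
Overall magnification: m = m_1 m_2 = -0.3799.

-0.380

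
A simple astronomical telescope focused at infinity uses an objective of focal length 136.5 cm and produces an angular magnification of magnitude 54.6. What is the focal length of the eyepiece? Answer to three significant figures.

2.50 cm

|M| = f_obj/f_eye, so f_eye = f_obj/|M| = 136.5/54.6 = 2.500 cm.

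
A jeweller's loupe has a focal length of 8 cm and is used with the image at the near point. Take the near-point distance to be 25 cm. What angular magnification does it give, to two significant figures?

4.1

M = 1 + D/f = 1 + 25/8 = 4.125.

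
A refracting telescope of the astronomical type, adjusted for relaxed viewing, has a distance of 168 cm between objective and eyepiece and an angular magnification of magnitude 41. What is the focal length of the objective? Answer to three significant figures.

In normal adjustment the tube length equals f_obj + f_eye and |M| = f_obj/f_eye.
So f_obj = 41 f_eye and 41 f_eye + f_eye = 168 cm, giving f_eye = 168/42 = 4.000 cm and f_obj = 164.000 cm.

164 cm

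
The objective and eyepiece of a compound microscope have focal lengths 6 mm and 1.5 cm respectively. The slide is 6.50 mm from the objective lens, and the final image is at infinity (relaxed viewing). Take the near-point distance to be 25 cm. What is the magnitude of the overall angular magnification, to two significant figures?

Convert to cm: f_obj = 6 mm = 0.6 cm; d_o = 6.50 mm = 0.65 cm.
Objective: 1/d_i = 1/f_obj - 1/d_o = 1/0.6 - 1/0.65 = 0.12821 cm^-1, so d_i = 7.800 cm.
m_obj = -d_i/d_o = -7.800/0.65 = -12.000.
Eyepiece angular magnification (image at infinity): M_eye = D/f_e = 25/1.5 = 16.667.
Overall M = m_obj x M_eye = (-12.000)(16.667) = -200.00.
|M| = 200.00.

200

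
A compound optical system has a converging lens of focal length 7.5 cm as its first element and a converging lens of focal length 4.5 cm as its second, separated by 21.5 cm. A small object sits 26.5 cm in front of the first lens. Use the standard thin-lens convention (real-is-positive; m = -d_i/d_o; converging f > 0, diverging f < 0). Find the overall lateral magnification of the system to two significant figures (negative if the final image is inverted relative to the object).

0.27

First lens: d_i1 = 1/(1/7.5 - 1/26.5) = 10.461 cm.
m_1 = -(10.461)/26.5 = -0.3947.
Object distance for lens 2: d_o2 = 21.5 - 10.461 = 11.039 cm.
Second lens: d_i2 = 1/(1/4.5 - 1/(11.039)) = 7.597 cm.
m_2 = -(7.597)/(11.039) = -0.6881.
The system's lateral magnification is m_1 m_2 = (-0.3947)(-0.6881) = 0.2716.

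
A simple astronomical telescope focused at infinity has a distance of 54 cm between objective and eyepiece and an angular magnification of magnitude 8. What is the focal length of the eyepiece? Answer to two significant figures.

In normal adjustment the tube length equals f_obj + f_eye and |M| = f_obj/f_eye.
So f_obj = 8 f_eye and 8 f_eye + f_eye = 54 cm, giving f_eye = 54/9 = 6.000 cm and f_obj = 48.000 cm.

6.0 cm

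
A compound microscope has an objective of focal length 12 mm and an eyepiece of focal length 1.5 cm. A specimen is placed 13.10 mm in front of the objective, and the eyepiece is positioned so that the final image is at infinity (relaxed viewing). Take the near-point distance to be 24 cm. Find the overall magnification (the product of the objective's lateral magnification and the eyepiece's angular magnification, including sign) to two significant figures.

-170

Convert to cm: f_obj = 12 mm = 1.2 cm; d_o = 13.10 mm = 1.31 cm.
Objective: 1/d_i = 1/f_obj - 1/d_o = 1/1.2 - 1/1.31 = 0.06997 cm^-1, so d_i = 14.291 cm.
m_obj = -d_i/d_o = -14.291/1.31 = -10.909.
Eyepiece angular magnification (image at infinity): M_eye = D/f_e = 24/1.5 = 16.000.
Overall M = m_obj x M_eye = (-10.909)(16.000) = -174.55.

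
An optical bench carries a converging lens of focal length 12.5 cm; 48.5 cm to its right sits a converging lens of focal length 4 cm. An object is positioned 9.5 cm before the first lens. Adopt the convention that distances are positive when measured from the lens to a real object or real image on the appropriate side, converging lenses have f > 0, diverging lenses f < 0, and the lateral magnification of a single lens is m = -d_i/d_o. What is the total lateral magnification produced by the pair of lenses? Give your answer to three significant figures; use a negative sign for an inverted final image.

-0.198

Applying the thin-lens equation to the first lens, 1/12.5 = 1/9.5 + 1/d_i1, which gives d_i1 = -39.583 cm.
Its lateral magnification is m_1 = -d_i1/d_o1 = -(-39.583)/9.5 = 4.1667.
The intermediate image is virtual, 39.583 cm to the left of lens 1, so d_o2 = L - d_i1 = 48.5 - (-39.583) = 88.083 cm.
Applying the thin-lens equation again with f_2 = 4 cm and d_o2 = 88.083 cm gives d_i2 = 4.190 cm.
m_2 = -(4.190)/(88.083) = -0.0476.
The system's lateral magnification is m_1 m_2 = (4.1667)(-0.0476) = -0.1982.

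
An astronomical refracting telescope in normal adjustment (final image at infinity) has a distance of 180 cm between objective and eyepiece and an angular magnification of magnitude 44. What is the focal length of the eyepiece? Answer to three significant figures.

4.00 cm

In normal adjustment the tube length equals f_obj + f_eye and |M| = f_obj/f_eye.
So f_obj = 44 f_eye and 44 f_eye + f_eye = 180 cm, giving f_eye = 180/45 = 4.000 cm and f_obj = 176.000 cm.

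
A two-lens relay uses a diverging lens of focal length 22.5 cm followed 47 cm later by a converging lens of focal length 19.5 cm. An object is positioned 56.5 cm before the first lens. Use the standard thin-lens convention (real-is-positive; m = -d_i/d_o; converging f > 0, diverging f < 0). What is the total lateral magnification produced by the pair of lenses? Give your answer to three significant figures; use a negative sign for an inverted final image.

First lens: d_i1 = 1/(1/(-22.5) - 1/56.5) = -16.092 cm.
m_1 = -(-16.092)/56.5 = 0.2848.
The intermediate image is virtual, 16.092 cm to the left of lens 1, so d_o2 = L - d_i1 = 47 - (-16.092) = 63.092 cm.
Second lens: d_i2 = 1/(1/19.5 - 1/(63.092)) = 28.223 cm.
m_2 = -(28.223)/(63.092) = -0.4473.
The system's lateral magnification is m_1 m_2 = (0.2848)(-0.4473) = -0.1274.

-0.127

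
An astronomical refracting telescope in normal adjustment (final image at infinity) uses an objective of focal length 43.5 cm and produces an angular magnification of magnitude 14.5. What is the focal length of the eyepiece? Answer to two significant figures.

3.0 cm

|M| = f_obj/f_eye, so f_eye = f_obj/|M| = 43.5/14.5 = 3.000 cm.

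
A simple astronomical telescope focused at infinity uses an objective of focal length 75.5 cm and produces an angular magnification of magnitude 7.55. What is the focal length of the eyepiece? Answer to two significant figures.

|M| = f_obj/f_eye, so f_eye = f_obj/|M| = 75.5/7.55 = 10.000 cm.

10 cm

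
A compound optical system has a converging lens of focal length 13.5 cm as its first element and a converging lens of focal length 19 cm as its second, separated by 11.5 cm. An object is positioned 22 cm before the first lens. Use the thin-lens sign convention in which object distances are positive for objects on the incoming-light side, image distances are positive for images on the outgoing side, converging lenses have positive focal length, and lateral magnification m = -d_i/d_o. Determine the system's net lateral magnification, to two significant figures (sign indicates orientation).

Lens 1: 1/d_i1 = 1/f_1 - 1/d_o1 = 1/13.5 - 1/22 = 0.02862 cm^-1, so d_i1 = 34.941 cm.
m_1 = -(34.941)/22 = -1.5882.
This image would form 34.941 cm past lens 1, i.e. 23.441 cm beyond lens 2, so it is a virtual object for lens 2: d_o2 = 11.5 - 34.941 = -23.441 cm.
Lens 2: 1/d_i2 = 1/f_2 - 1/d_o2 = 1/19 - 1/(-23.441) = 0.09529 cm^-1, so d_i2 = 10.494 cm.
m_2 = -(10.494)/(-23.441) = 0.4477.
Overall magnification: m = m_1 m_2 = -0.7110.

-0.71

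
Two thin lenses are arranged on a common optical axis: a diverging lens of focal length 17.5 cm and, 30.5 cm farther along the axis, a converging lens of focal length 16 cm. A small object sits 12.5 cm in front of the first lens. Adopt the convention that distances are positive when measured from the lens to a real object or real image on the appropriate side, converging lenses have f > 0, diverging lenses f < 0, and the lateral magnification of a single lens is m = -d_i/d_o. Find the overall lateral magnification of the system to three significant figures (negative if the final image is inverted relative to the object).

-0.428

First lens: d_i1 = 1/(1/(-17.5) - 1/12.5) = -7.292 cm.
m_1 = -(-7.292)/12.5 = 0.5833.
The intermediate image is virtual, 7.292 cm to the left of lens 1, so d_o2 = L - d_i1 = 30.5 - (-7.292) = 37.792 cm.
Second lens: d_i2 = 1/(1/16 - 1/(37.792)) = 27.748 cm.
m_2 = -(27.748)/(37.792) = -0.7342.
Total m = m_1 x m_2 = (0.5833)(-0.7342) = -0.4283.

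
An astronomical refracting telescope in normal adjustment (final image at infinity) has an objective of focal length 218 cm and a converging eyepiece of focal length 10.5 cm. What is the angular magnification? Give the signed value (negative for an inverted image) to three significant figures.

-20.8

M = -f_obj/f_eye = -218/(10.5) = -20.762.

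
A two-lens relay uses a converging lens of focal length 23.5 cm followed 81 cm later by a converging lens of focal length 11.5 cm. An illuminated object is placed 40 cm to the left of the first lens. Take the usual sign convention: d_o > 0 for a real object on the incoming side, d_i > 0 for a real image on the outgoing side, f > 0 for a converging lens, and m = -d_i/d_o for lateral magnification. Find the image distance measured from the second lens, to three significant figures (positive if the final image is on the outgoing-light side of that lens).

22.1 cm

First lens: d_i1 = 1/(1/23.5 - 1/40) = 56.970 cm.
That image sits 24.030 cm in front of the second lens, so d_o2 = 24.030 cm.
Second lens: d_i2 = 1/(1/11.5 - 1/(24.030)) = 22.054 cm.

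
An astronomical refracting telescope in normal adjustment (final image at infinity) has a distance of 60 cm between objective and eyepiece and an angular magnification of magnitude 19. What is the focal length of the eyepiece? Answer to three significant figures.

3.00 cm

In normal adjustment the tube length equals f_obj + f_eye and |M| = f_obj/f_eye.
So f_obj = 19 f_eye and 19 f_eye + f_eye = 60 cm, giving f_eye = 60/20 = 3.000 cm and f_obj = 57.000 cm.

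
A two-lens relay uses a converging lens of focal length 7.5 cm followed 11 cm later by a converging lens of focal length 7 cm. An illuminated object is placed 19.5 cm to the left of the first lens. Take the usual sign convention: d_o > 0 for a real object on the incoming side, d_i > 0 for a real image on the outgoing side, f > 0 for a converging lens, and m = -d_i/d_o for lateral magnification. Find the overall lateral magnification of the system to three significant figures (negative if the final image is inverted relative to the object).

-0.534

Applying the thin-lens equation to the first lens, 1/7.5 = 1/19.5 + 1/d_i1, which gives d_i1 = 12.188 cm.
Its lateral magnification is m_1 = -d_i1/d_o1 = -(12.188)/19.5 = -0.6250.
This image would form 12.188 cm past lens 1, i.e. 1.188 cm beyond lens 2, so it is a virtual object for lens 2: d_o2 = 11 - 12.188 = -1.188 cm.
Applying the thin-lens equation again with f_2 = 7 cm and d_o2 = -1.188 cm gives d_i2 = 1.015 cm.
m_2 = -(1.015)/(-1.188) = 0.8550.
Total m = m_1 x m_2 = (-0.6250)(0.8550) = -0.5344.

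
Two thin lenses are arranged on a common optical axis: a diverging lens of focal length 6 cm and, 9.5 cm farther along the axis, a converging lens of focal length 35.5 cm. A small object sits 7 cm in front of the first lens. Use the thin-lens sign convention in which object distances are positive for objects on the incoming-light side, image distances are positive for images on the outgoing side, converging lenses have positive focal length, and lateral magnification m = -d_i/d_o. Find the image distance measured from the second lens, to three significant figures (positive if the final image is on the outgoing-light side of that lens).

-19.8 cm

Lens 1: 1/d_i1 = 1/f_1 - 1/d_o1 = 1/(-6) - 1/7 = -0.30952 cm^-1, so d_i1 = -3.231 cm.
With d_i1 < 0 the first image is virtual and lies on the object side; the object distance for lens 2 is d_o2 = 9.5 - (-3.231) = 12.731 cm.
Lens 2: 1/d_i2 = 1/f_2 - 1/d_o2 = 1/35.5 - 1/(12.731) = -0.05038 cm^-1, so d_i2 = -19.849 cm.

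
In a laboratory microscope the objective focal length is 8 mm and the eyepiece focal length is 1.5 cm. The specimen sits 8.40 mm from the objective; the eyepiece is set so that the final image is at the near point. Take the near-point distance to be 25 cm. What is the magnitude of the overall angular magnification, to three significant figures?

Convert to cm: f_obj = 8 mm = 0.8 cm; d_o = 8.40 mm = 0.84 cm.
Objective: 1/d_i = 1/f_obj - 1/d_o = 1/0.8 - 1/0.84 = 0.05952 cm^-1, so d_i = 16.800 cm.
m_obj = -d_i/d_o = -16.800/0.84 = -20.000.
Eyepiece angular magnification (image at near point): M_eye = 1 + D/f_e = 1 + 25/1.5 = 17.667.
Overall M = m_obj x M_eye = (-20.000)(17.667) = -353.33.
|M| = 353.33.

353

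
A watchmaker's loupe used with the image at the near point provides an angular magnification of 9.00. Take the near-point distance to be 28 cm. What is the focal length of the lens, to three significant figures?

For the image at the near point, M = 1 + D/f.
f = D/(M - 1) = 28/(9.0 - 1) = 3.500 cm.

3.50 cm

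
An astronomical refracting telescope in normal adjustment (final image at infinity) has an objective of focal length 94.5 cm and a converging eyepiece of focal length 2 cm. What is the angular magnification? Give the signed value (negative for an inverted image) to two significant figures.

-47

M = -f_obj/f_eye = -94.5/(2) = -47.250.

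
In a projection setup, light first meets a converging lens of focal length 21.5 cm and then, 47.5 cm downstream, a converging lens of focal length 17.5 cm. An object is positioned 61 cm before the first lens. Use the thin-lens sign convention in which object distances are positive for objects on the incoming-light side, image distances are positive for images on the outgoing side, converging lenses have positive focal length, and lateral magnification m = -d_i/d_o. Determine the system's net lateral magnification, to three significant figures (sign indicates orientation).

-2.97

Lens 1: 1/d_i1 = 1/f_1 - 1/d_o1 = 1/21.5 - 1/61 = 0.03012 cm^-1, so d_i1 = 33.203 cm.
m_1 = -(33.203)/61 = -0.5443.
Object distance for lens 2: d_o2 = 47.5 - 33.203 = 14.297 cm.
Lens 2: 1/d_i2 = 1/f_2 - 1/d_o2 = 1/17.5 - 1/(14.297) = -0.01280 cm^-1, so d_i2 = -78.127 cm.
m_2 = -(-78.127)/(14.297) = 5.4644.
Total m = m_1 x m_2 = (-0.5443)(5.4644) = -2.9743.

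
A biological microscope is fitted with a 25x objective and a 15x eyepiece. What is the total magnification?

The overall magnification of a compound microscope is the product of the objective and eyepiece magnifications:
M = M_obj x M_eye = 25 x 15 = 375.

375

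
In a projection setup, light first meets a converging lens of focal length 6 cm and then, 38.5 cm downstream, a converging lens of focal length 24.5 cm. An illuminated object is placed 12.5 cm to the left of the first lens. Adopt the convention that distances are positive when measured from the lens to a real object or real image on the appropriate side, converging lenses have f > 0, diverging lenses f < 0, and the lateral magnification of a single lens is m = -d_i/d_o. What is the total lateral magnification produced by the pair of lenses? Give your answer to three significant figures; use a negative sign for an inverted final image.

9.19

Lens 1: 1/d_i1 = 1/f_1 - 1/d_o1 = 1/6 - 1/12.5 = 0.08667 cm^-1, so d_i1 = 11.538 cm.
m_1 = -(11.538)/12.5 = -0.9231.
The intermediate image is 11.538 cm to the right of lens 1, so d_o2 = L - d_i1 = 38.5 - 11.538 = 26.962 cm.
Lens 2: 1/d_i2 = 1/f_2 - 1/d_o2 = 1/24.5 - 1/(26.962) = 0.00373 cm^-1, so d_i2 = 268.352 cm.
m_2 = -(268.352)/(26.962) = -9.9531.
Overall magnification: m = m_1 m_2 = 9.1875.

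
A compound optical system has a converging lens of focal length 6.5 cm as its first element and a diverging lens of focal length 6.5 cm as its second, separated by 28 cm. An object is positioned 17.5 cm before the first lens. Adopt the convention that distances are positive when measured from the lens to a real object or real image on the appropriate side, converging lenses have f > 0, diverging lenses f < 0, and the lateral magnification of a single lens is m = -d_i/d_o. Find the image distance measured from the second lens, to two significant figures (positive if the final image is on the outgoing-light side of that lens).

-4.8 cm

First lens: d_i1 = 1/(1/6.5 - 1/17.5) = 10.341 cm.
That image sits 17.659 cm in front of the second lens, so d_o2 = 17.659 cm.
Second lens: d_i2 = 1/(1/(-6.5) - 1/(17.659)) = -4.751 cm.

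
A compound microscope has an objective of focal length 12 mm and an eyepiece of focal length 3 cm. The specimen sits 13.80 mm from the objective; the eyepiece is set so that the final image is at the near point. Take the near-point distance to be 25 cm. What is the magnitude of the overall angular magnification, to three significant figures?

62.2

Convert to cm: f_obj = 12 mm = 1.2 cm; d_o = 13.80 mm = 1.38 cm.
Objective: 1/d_i = 1/f_obj - 1/d_o = 1/1.2 - 1/1.38 = 0.10870 cm^-1, so d_i = 9.200 cm.
m_obj = -d_i/d_o = -9.200/1.38 = -6.667.
Eyepiece angular magnification (image at near point): M_eye = 1 + D/f_e = 1 + 25/3 = 9.333.
Overall M = m_obj x M_eye = (-6.667)(9.333) = -62.22.
|M| = 62.22.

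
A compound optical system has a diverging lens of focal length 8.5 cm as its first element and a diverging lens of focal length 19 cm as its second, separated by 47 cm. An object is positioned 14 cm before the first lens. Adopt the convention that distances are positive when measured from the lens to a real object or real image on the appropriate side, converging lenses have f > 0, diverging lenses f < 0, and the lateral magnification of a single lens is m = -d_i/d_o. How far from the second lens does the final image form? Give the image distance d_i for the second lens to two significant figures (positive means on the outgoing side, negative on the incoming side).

-14 cm

First lens: d_i1 = 1/(1/(-8.5) - 1/14) = -5.289 cm.
The intermediate image is virtual, 5.289 cm to the left of lens 1, so d_o2 = L - d_i1 = 47 - (-5.289) = 52.289 cm.
Second lens: d_i2 = 1/(1/(-19) - 1/(52.289)) = -13.936 cm.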